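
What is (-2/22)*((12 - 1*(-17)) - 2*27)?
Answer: 25/11 ≈ 2.2727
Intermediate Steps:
(-2/22)*((12 - 1*(-17)) - 2*27) = (-2*1/22)*((12 + 17) - 54) = -(29 - 54)/11 = -1/11*(-25) = 25/11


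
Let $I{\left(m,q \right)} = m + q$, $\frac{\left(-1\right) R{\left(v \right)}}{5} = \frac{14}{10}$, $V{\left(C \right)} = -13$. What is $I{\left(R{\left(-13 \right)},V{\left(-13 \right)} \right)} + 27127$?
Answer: $27107$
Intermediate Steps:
$R{\left(v \right)} = -7$ ($R{\left(v \right)} = - 5 \cdot \frac{14}{10} = - 5 \cdot 14 \cdot \frac{1}{10} = \left(-5\right) \frac{7}{5} = -7$)
$I{\left(R{\left(-13 \right)},V{\left(-13 \right)} \right)} + 27127 = \left(-7 - 13\right) + 27127 = -20 + 27127 = 27107$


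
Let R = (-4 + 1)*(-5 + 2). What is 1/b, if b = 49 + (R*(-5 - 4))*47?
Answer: -1/3758 ≈ -0.00026610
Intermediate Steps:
R = 9 (R = -3*(-3) = 9)
b = -3758 (b = 49 + (9*(-5 - 4))*47 = 49 + (9*(-9))*47 = 49 - 81*47 = 49 - 3807 = -3758)
1/b = 1/(-3758) = -1/3758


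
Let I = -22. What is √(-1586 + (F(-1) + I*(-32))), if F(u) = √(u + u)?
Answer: √(-882 + I*√2) ≈ 0.0238 + 29.698*I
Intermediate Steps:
F(u) = √2*√u (F(u) = √(2*u) = √2*√u)
√(-1586 + (F(-1) + I*(-32))) = √(-1586 + (√2*√(-1) - 22*(-32))) = √(-1586 + (√2*I + 704)) = √(-1586 + (I*√2 + 704)) = √(-1586 + (704 + I*√2)) = √(-882 + I*√2)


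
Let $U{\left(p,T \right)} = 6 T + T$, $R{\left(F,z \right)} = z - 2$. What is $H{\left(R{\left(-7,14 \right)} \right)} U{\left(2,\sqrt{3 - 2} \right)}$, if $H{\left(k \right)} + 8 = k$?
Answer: $28$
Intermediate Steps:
$R{\left(F,z \right)} = -2 + z$
$U{\left(p,T \right)} = 7 T$
$H{\left(k \right)} = -8 + k$
$H{\left(R{\left(-7,14 \right)} \right)} U{\left(2,\sqrt{3 - 2} \right)} = \left(-8 + \left(-2 + 14\right)\right) 7 \sqrt{3 - 2} = \left(-8 + 12\right) 7 \sqrt{1} = 4 \cdot 7 \cdot 1 = 4 \cdot 7 = 28$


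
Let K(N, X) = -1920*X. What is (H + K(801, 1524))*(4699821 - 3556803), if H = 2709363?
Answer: -247711431906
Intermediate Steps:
(H + K(801, 1524))*(4699821 - 3556803) = (2709363 - 1920*1524)*(4699821 - 3556803) = (2709363 - 2926080)*1143018 = -216717*1143018 = -247711431906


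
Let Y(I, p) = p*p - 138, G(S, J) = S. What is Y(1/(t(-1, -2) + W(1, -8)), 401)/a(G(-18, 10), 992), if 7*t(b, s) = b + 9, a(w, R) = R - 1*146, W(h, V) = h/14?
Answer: 160663/846 ≈ 189.91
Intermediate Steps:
W(h, V) = h/14 (W(h, V) = h*(1/14) = h/14)
a(w, R) = -146 + R (a(w, R) = R - 146 = -146 + R)
t(b, s) = 9/7 + b/7 (t(b, s) = (b + 9)/7 = (9 + b)/7 = 9/7 + b/7)
Y(I, p) = -138 + p² (Y(I, p) = p² - 138 = -138 + p²)
Y(1/(t(-1, -2) + W(1, -8)), 401)/a(G(-18, 10), 992) = (-138 + 401²)/(-146 + 992) = (-138 + 160801)/846 = 160663*(1/846) = 160663/846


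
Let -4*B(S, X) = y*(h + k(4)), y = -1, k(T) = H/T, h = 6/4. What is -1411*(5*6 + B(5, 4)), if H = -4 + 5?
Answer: -687157/16 ≈ -42947.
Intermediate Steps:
H = 1
h = 3/2 (h = 6*(¼) = 3/2 ≈ 1.5000)
k(T) = 1/T
B(S, X) = 7/16 (B(S, X) = -(-1)*(3/2 + 1/4)/4 = -(-1)*(3/2 + ¼)/4 = -(-1)*7/(4*4) = -¼*(-7/4) = 7/16)
-1411*(5*6 + B(5, 4)) = -1411*(5*6 + 7/16) = -1411*(30 + 7/16) = -1411*487/16 = -687157/16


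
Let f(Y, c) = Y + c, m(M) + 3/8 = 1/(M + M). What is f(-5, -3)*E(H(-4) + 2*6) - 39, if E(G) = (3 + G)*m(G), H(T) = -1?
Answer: -23/11 ≈ -2.0909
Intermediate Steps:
m(M) = -3/8 + 1/(2*M) (m(M) = -3/8 + 1/(M + M) = -3/8 + 1/(2*M))
E(G) = (3 + G)*(4 - 3*G)/(8*G) (E(G) = (3 + G)*((4 - 3*G)/(8*G)) = (3 + G)*(4 - 3*G)/(8*G))
f(-5, -3)*E(H(-4) + 2*6) - 39 = (-5 - 3)*(-(-4 + 3*(-1 + 2*6))*(3 + (-1 + 2*6))/(8*(-1 + 2*6))) - 39 = -(-1)*(-4 + 3*(-1 + 12))*(3 + (-1 + 12))/(-1 + 12) - 39 = -(-1)*(-4 + 3*11)*(3 + 11)/11 - 39 = -(-1)*(-4 + 33)*14/11 - 39 = -(-1)*29*14/11 - 39 = -8*(-203/44) - 39 = 406/11 - 39 = -23/11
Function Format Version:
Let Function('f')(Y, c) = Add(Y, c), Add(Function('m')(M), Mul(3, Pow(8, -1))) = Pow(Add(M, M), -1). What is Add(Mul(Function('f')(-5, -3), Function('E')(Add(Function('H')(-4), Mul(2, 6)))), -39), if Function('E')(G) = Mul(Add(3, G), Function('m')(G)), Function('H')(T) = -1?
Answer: Rational(-23, 11) ≈ -2.0909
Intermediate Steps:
Function('m')(M) = Add(Rational(-3, 8), Mul(Rational(1, 2), Pow(M, -1))) (Function('m')(M) = Add(Rational(-3, 8), Pow(Add(M, M), -1)) = Add(Rational(-3, 8), Pow(Mul(2, M), -1)) = Add(Rational(-3, 8), Mul(Rational(1, 2), Pow(M, -1))))
Function('E')(G) = Mul(Rational(1, 8), Pow(G, -1), Add(3, G), Add(4, Mul(-3, G))) (Function('E')(G) = Mul(Add(3, G), Mul(Rational(1, 8), Pow(G, -1), Add(4, Mul(-3, G)))) = Mul(Rational(1, 8), Pow(G, -1), Add(3, G), Add(4, Mul(-3, G))))
Add(Mul(Function('f')(-5, -3), Function('E')(Add(Function('H')(-4), Mul(2, 6)))), -39) = Add(Mul(Add(-5, -3), Mul(Rational(-1, 8), Pow(Add(-1, Mul(2, 6)), -1), Add(-4, Mul(3, Add(-1, Mul(2, 6)))), Add(3, Add(-1, Mul(2, 6))))), -39) = Add(Mul(-8, Mul(Rational(-1, 8), Pow(Add(-1, 12), -1), Add(-4, Mul(3, Add(-1, 12))), Add(3, Add(-1, 12)))), -39) = Add(Mul(-8, Mul(Rational(-1, 8), Pow(11, -1), Add(-4, Mul(3, 11)), Add(3, 11))), -39) = Add(Mul(-8, Mul(Rational(-1, 8), Rational(1, 11), Add(-4, 33), 14)), -39) = Add(Mul(-8, Mul(Rational(-1, 8), Rational(1, 11), 29, 14)), -39) = Add(Mul(-8, Rational(-203, 44)), -39) = Add(Rational(406, 11), -39) = Rational(-23, 11)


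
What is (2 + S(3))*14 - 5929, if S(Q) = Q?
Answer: -5859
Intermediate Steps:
(2 + S(3))*14 - 5929 = (2 + 3)*14 - 5929 = 5*14 - 5929 = 70 - 5929 = -5859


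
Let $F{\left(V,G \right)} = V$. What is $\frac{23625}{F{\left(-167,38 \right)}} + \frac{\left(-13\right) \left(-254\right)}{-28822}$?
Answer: $- \frac{340735592}{2406637} \approx -141.58$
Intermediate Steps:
$\frac{23625}{F{\left(-167,38 \right)}} + \frac{\left(-13\right) \left(-254\right)}{-28822} = \frac{23625}{-167} + \frac{\left(-13\right) \left(-254\right)}{-28822} = 23625 \left(- \frac{1}{167}\right) + 3302 \left(- \frac{1}{28822}\right) = - \frac{23625}{167} - \frac{1651}{14411} = - \frac{340735592}{2406637}$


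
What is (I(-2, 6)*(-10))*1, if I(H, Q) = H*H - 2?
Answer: -20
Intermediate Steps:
I(H, Q) = -2 + H² (I(H, Q) = H² - 2 = -2 + H²)
(I(-2, 6)*(-10))*1 = ((-2 + (-2)²)*(-10))*1 = ((-2 + 4)*(-10))*1 = (2*(-10))*1 = -20*1 = -20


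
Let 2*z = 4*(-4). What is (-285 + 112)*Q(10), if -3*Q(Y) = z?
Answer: -1384/3 ≈ -461.33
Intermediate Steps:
z = -8 (z = (4*(-4))/2 = (1/2)*(-16) = -8)
Q(Y) = 8/3 (Q(Y) = -1/3*(-8) = 8/3)
(-285 + 112)*Q(10) = (-285 + 112)*(8/3) = -173*8/3 = -1384/3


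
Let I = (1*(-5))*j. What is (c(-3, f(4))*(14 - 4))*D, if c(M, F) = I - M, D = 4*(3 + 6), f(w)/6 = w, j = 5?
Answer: -7920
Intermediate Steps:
f(w) = 6*w
I = -25 (I = (1*(-5))*5 = -5*5 = -25)
D = 36 (D = 4*9 = 36)
c(M, F) = -25 - M
(c(-3, f(4))*(14 - 4))*D = ((-25 - 1*(-3))*(14 - 4))*36 = ((-25 + 3)*10)*36 = -22*10*36 = -220*36 = -7920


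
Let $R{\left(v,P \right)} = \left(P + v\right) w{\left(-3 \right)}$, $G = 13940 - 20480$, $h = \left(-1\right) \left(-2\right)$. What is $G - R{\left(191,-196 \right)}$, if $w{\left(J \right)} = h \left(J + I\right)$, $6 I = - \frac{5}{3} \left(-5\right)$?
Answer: $- \frac{59005}{9} \approx -6556.1$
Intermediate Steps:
$h = 2$
$I = \frac{25}{18}$ ($I = \frac{- \frac{5}{3} \left(-5\right)}{6} = \frac{\left(-5\right) \frac{1}{3} \left(-5\right)}{6} = \frac{\left(- \frac{5}{3}\right) \left(-5\right)}{6} = \frac{1}{6} \cdot \frac{25}{3} = \frac{25}{18} \approx 1.3889$)
$w{\left(J \right)} = \frac{25}{9} + 2 J$ ($w{\left(J \right)} = 2 \left(J + \frac{25}{18}\right) = 2 \left(\frac{25}{18} + J\right) = \frac{25}{9} + 2 J$)
$G = -6540$
$R{\left(v,P \right)} = - \frac{29 P}{9} - \frac{29 v}{9}$ ($R{\left(v,P \right)} = \left(P + v\right) \left(\frac{25}{9} + 2 \left(-3\right)\right) = \left(P + v\right) \left(\frac{25}{9} - 6\right) = \left(P + v\right) \left(- \frac{29}{9}\right) = - \frac{29 P}{9} - \frac{29 v}{9}$)
$G - R{\left(191,-196 \right)} = -6540 - \left(\left(- \frac{29}{9}\right) \left(-196\right) - \frac{5539}{9}\right) = -6540 - \left(\frac{5684}{9} - \frac{5539}{9}\right) = -6540 - \frac{145}{9} = - \frac{59005}{9}$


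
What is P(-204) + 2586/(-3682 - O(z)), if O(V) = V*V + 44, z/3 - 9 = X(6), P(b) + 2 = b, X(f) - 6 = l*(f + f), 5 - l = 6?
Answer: -262276/1269 ≈ -206.68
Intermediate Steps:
l = -1 (l = 5 - 1*6 = 5 - 6 = -1)
X(f) = 6 - 2*f (X(f) = 6 - (f + f) = 6 - 2*f)
P(b) = -2 + b
z = 9 (z = 27 + 3*(6 - 2*6) = 27 + 3*(6 - 12) = 27 + 3*(-6) = 27 - 18 = 9)
O(V) = 44 + V**2 (O(V) = V**2 + 44 = 44 + V**2)
P(-204) + 2586/(-3682 - O(z)) = (-2 - 204) + 2586/(-3682 - (44 + 9**2)) = -206 + 2586/(-3682 - (44 + 81)) = -206 + 2586/(-3682 - 1*125) = -206 + 2586/(-3682 - 125) = -206 + 2586/(-3807) = -206 + 2586*(-1/3807) = -206 - 862/1269 = -262276/1269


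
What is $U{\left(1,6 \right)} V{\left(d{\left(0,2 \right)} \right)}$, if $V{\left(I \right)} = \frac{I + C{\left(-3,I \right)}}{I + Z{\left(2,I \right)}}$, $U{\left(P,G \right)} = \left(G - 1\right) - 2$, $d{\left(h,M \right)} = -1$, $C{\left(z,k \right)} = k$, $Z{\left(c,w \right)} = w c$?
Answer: $2$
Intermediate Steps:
$Z{\left(c,w \right)} = c w$
$U{\left(P,G \right)} = -3 + G$ ($U{\left(P,G \right)} = \left(-1 + G\right) - 2 = -3 + G$)
$V{\left(I \right)} = \frac{2}{3}$ ($V{\left(I \right)} = \frac{I + I}{I + 2 I} = \frac{2 I}{3 I} = 2 I \frac{1}{3 I} = \frac{2}{3}$)
$U{\left(1,6 \right)} V{\left(d{\left(0,2 \right)} \right)} = \left(-3 + 6\right) \frac{2}{3} = 3 \cdot \frac{2}{3} = 2$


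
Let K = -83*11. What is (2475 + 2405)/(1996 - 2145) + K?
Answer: -140917/149 ≈ -945.75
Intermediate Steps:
K = -913
(2475 + 2405)/(1996 - 2145) + K = (2475 + 2405)/(1996 - 2145) - 913 = 4880/(-149) - 913 = 4880*(-1/149) - 913 = -4880/149 - 913 = -140917/149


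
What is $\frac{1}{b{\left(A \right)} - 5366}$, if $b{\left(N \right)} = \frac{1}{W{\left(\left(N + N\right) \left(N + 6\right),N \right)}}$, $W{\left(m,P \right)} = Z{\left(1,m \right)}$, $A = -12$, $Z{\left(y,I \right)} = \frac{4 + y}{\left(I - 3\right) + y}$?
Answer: $- \frac{5}{26688} \approx -0.00018735$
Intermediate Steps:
$Z{\left(y,I \right)} = \frac{4 + y}{-3 + I + y}$ ($Z{\left(y,I \right)} = \frac{4 + y}{\left(I - 3\right) + y} = \frac{4 + y}{\left(-3 + I\right) + y} = \frac{4 + y}{-3 + I + y}$)
$W{\left(m,P \right)} = \frac{5}{-2 + m}$ ($W{\left(m,P \right)} = \frac{4 + 1}{-3 + m + 1} = \frac{1}{-2 + m} 5 = \frac{5}{-2 + m}$)
$b{\left(N \right)} = - \frac{2}{5} + \frac{2 N \left(6 + N\right)}{5}$ ($b{\left(N \right)} = \frac{1}{5 \frac{1}{-2 + \left(N + N\right) \left(N + 6\right)}} = \frac{1}{5 \frac{1}{-2 + 2 N \left(6 + N\right)}} = - \frac{2}{5} + \frac{2 N \left(6 + N\right)}{5}$)
$\frac{1}{b{\left(A \right)} - 5366} = \frac{1}{\left(- \frac{2}{5} + \frac{2}{5} \left(-12\right) \left(6 - 12\right)\right) - 5366} = \frac{1}{\left(- \frac{2}{5} + \frac{2}{5} \left(-12\right) \left(-6\right)\right) - 5366} = \frac{1}{\left(- \frac{2}{5} + \frac{144}{5}\right) - 5366} = \frac{1}{\frac{142}{5} - 5366} = \frac{1}{- \frac{26688}{5}} = - \frac{5}{26688}$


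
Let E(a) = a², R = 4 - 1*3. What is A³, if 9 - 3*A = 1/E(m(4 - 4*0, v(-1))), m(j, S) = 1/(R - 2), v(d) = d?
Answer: 512/27 ≈ 18.963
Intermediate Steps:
R = 1 (R = 4 - 3 = 1)
m(j, S) = -1 (m(j, S) = 1/(1 - 2) = 1/(-1) = -1)
A = 8/3 (A = 3 - 1/(3*((-1)²)) = 3 - ⅓/1 = 3 - ⅓*1 = 3 - ⅓ = 8/3 ≈ 2.6667)
A³ = (8/3)³ = 512/27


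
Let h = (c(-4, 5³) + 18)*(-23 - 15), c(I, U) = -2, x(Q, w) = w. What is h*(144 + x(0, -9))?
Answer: -82080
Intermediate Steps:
h = -608 (h = (-2 + 18)*(-23 - 15) = 16*(-38) = -608)
h*(144 + x(0, -9)) = -608*(144 - 9) = -608*135 = -82080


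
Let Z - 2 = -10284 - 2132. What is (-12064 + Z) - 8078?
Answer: -32556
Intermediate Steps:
Z = -12414 (Z = 2 + (-10284 - 2132) = 2 - 12416 = -12414)
(-12064 + Z) - 8078 = (-12064 - 12414) - 8078 = -24478 - 8078 = -32556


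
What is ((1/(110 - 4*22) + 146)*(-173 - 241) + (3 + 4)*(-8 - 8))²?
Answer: 443986340329/121 ≈ 3.6693e+9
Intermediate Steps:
((1/(110 - 4*22) + 146)*(-173 - 241) + (3 + 4)*(-8 - 8))² = ((1/(110 - 88) + 146)*(-414) + 7*(-16))² = ((1/22 + 146)*(-414) - 112)² = ((3213/22)*(-414) - 112)² = (-665091/11 - 112)² = (-666323/11)² = 443986340329/121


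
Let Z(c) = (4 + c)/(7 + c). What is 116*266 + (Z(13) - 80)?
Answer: 615537/20 ≈ 30777.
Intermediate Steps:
Z(c) = (4 + c)/(7 + c)
116*266 + (Z(13) - 80) = 116*266 + ((4 + 13)/(7 + 13) - 80) = 30856 + (17/20 - 80) = 30856 - 1583/20 = 615537/20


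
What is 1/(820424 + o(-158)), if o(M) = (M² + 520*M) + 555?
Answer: 1/763783 ≈ 1.3093e-6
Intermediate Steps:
o(M) = 555 + M² + 520*M
1/(820424 + o(-158)) = 1/(820424 + (555 + (-158)² + 520*(-158))) = 1/(820424 + (555 + 24964 - 82160)) = 1/(820424 - 56641) = 1/763783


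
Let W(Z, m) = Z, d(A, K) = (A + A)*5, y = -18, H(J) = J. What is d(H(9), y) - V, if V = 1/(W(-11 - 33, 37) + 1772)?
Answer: 155519/1728 ≈ 89.999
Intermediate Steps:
d(A, K) = 10*A (d(A, K) = (2*A)*5 = 10*A)
V = 1/1728 (V = 1/((-11 - 33) + 1772) = 1/(-44 + 1772) = 1/1728 ≈ 0.00057870)
d(H(9), y) - V = 10*9 - 1*1/1728 = 90 - 1/1728 = 155519/1728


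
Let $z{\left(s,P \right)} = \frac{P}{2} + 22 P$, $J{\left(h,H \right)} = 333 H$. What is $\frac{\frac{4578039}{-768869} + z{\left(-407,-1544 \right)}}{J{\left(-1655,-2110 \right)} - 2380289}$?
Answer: $\frac{26715087099}{2370360848611} \approx 0.01127$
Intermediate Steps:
$z{\left(s,P \right)} = \frac{45 P}{2}$ ($z{\left(s,P \right)} = P \frac{1}{2} + 22 P = \frac{P}{2} + 22 P = \frac{45 P}{2}$)
$\frac{\frac{4578039}{-768869} + z{\left(-407,-1544 \right)}}{J{\left(-1655,-2110 \right)} - 2380289} = \frac{\frac{4578039}{-768869} + \frac{45}{2} \left(-1544\right)}{333 \left(-2110\right) - 2380289} = \frac{4578039 \left(- \frac{1}{768869}\right) - 34740}{-702630 - 2380289} = \frac{- \frac{4578039}{768869} - 34740}{-3082919} = \left(- \frac{26715087099}{768869}\right) \left(- \frac{1}{3082919}\right) = \frac{26715087099}{2370360848611}$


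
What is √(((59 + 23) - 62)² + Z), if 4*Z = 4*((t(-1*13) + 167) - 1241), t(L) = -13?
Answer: I*√687 ≈ 26.211*I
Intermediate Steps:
Z = -1087 (Z = (4*((-13 + 167) - 1241))/4 = (4*(154 - 1241))/4 = (4*(-1087))/4 = (¼)*(-4348) = -1087)
√(((59 + 23) - 62)² + Z) = √(((59 + 23) - 62)² - 1087) = √((82 - 62)² - 1087) = √(20² - 1087) = √(400 - 1087) = √(-687) = I*√687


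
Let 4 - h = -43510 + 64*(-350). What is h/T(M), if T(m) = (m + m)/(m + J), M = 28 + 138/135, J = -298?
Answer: -199455764/653 ≈ -3.0545e+5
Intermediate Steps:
M = 1306/45 (M = 28 + 138*(1/135) = 28 + 46/45 = 1306/45 ≈ 29.022)
T(m) = 2*m/(-298 + m) (T(m) = (m + m)/(m - 298) = (2*m)/(-298 + m) = 2*m/(-298 + m))
h = 65914 (h = 4 - (-43510 + 64*(-350)) = 4 - (-43510 - 22400) = 4 - 1*(-65910) = 4 + 65910 = 65914)
h/T(M) = 65914/((2*(1306/45)/(-298 + 1306/45))) = 65914/((2*(1306/45)/(-12104/45))) = 65914/((2*(1306/45)*(-45/12104))) = 65914/(-653/3026) = 65914*(-3026/653) = -199455764/653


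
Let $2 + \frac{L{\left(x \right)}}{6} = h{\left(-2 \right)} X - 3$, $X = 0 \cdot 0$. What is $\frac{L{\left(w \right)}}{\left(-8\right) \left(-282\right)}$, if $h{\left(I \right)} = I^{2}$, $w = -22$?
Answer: $- \frac{5}{376} \approx -0.013298$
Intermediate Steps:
$X = 0$
$L{\left(x \right)} = -30$ ($L{\left(x \right)} = -12 + 6 \left(\left(-2\right)^{2} \cdot 0 - 3\right) = -12 + 6 \left(4 \cdot 0 - 3\right) = -12 + 6 \left(0 - 3\right) = -12 + 6 \left(-3\right) = -12 - 18 = -30$)
$\frac{L{\left(w \right)}}{\left(-8\right) \left(-282\right)} = - \frac{30}{\left(-8\right) \left(-282\right)} = - \frac{30}{2256} = \left(-30\right) \frac{1}{2256} = - \frac{5}{376}$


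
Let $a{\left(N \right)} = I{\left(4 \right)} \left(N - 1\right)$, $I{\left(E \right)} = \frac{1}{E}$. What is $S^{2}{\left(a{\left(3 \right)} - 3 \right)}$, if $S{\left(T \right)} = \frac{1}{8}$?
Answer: $\frac{1}{64} \approx 0.015625$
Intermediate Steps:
$a{\left(N \right)} = - \frac{1}{4} + \frac{N}{4}$ ($a{\left(N \right)} = \frac{N - 1}{4} = \frac{-1 + N}{4} = - \frac{1}{4} + \frac{N}{4}$)
$S{\left(T \right)} = \frac{1}{8}$
$S^{2}{\left(a{\left(3 \right)} - 3 \right)} = \left(\frac{1}{8}\right)^{2} = \frac{1}{64}$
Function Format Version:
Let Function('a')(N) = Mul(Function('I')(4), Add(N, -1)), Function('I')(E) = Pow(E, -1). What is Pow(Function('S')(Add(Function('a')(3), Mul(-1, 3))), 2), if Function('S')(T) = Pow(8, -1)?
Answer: Rational(1, 64) ≈ 0.015625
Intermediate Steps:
Function('a')(N) = Add(Rational(-1, 4), Mul(Rational(1, 4), N)) (Function('a')(N) = Mul(Pow(4, -1), Add(N, -1)) = Mul(Rational(1, 4), Add(-1, N)) = Add(Rational(-1, 4), Mul(Rational(1, 4), N)))
Function('S')(T) = Rational(1, 8)
Pow(Function('S')(Add(Function('a')(3), Mul(-1, 3))), 2) = Pow(Rational(1, 8), 2) = Rational(1, 64)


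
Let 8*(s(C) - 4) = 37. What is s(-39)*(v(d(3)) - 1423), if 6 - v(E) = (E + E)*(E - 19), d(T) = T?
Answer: -91149/8 ≈ -11394.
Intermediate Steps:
s(C) = 69/8 (s(C) = 4 + (1/8)*37 = 4 + 37/8 = 69/8)
v(E) = 6 - 2*E*(-19 + E) (v(E) = 6 - (E + E)*(E - 19) = 6 - 2*E*(-19 + E))
s(-39)*(v(d(3)) - 1423) = 69*((6 - 2*3**2 + 38*3) - 1423)/8 = 69*((6 - 2*9 + 114) - 1423)/8 = 69*((6 - 18 + 114) - 1423)/8 = 69*(102 - 1423)/8 = (69/8)*(-1321) = -91149/8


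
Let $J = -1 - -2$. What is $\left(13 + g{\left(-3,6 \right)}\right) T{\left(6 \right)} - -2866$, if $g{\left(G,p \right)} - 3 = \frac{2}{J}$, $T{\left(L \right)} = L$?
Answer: $2974$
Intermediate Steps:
$J = 1$ ($J = -1 + 2 = 1$)
$g{\left(G,p \right)} = 5$ ($g{\left(G,p \right)} = 3 + \frac{2}{1} = 3 + 2 \cdot 1 = 3 + 2 = 5$)
$\left(13 + g{\left(-3,6 \right)}\right) T{\left(6 \right)} - -2866 = \left(13 + 5\right) 6 - -2866 = 18 \cdot 6 + 2866 = 108 + 2866 = 2974$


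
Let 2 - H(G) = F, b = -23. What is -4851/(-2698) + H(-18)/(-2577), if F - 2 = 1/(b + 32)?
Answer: 112511941/62574714 ≈ 1.7980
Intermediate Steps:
F = 19/9 (F = 2 + 1/(-23 + 32) = 2 + 1/9 = 2 + ⅑ = 19/9 ≈ 2.1111)
H(G) = -⅑ (H(G) = 2 - 1*19/9 = 2 - 19/9 = -⅑)
-4851/(-2698) + H(-18)/(-2577) = -4851/(-2698) - ⅑/(-2577) = -4851*(-1/2698) - ⅑*(-1/2577) = 4851/2698 + 1/23193 = 112511941/62574714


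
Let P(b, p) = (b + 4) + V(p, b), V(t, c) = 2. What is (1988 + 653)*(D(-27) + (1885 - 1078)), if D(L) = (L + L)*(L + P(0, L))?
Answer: 5126181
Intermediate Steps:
P(b, p) = 6 + b (P(b, p) = (b + 4) + 2 = (4 + b) + 2 = 6 + b)
D(L) = 2*L*(6 + L) (D(L) = (L + L)*(L + (6 + 0)) = (2*L)*(L + 6) = (2*L)*(6 + L) = 2*L*(6 + L))
(1988 + 653)*(D(-27) + (1885 - 1078)) = (1988 + 653)*(2*(-27)*(6 - 27) + (1885 - 1078)) = 2641*(2*(-27)*(-21) + 807) = 2641*(1134 + 807) = 2641*1941 = 5126181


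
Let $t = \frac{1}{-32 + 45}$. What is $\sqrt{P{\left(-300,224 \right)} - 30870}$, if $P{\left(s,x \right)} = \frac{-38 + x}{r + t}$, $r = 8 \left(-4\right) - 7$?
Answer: $\frac{i \sqrt{1976263707}}{253} \approx 175.71 i$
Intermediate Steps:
$r = -39$ ($r = -32 - 7 = -39$)
$t = \frac{1}{13} \approx 0.076923$
$P{\left(s,x \right)} = \frac{247}{253} - \frac{13 x}{506}$ ($P{\left(s,x \right)} = \frac{-38 + x}{-39 + \frac{1}{13}} = \frac{-38 + x}{- \frac{506}{13}} = \left(-38 + x\right) \left(- \frac{13}{506}\right) = \frac{247}{253} - \frac{13 x}{506}$)
$\sqrt{P{\left(-300,224 \right)} - 30870} = \sqrt{\left(\frac{247}{253} - \frac{1456}{253}\right) - 30870} = \sqrt{- \frac{1209}{253} - 30870} = \sqrt{- \frac{7811319}{253}} = \frac{i \sqrt{1976263707}}{253}$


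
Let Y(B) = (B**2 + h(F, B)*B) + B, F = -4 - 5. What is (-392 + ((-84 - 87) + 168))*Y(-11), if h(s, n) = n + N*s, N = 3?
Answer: -208560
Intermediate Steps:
F = -9
h(s, n) = n + 3*s
Y(B) = B + B**2 + B*(-27 + B) (Y(B) = (B**2 + (B + 3*(-9))*B) + B = (B**2 + (B - 27)*B) + B = (B**2 + (-27 + B)*B) + B = (B**2 + B*(-27 + B)) + B = B + B**2 + B*(-27 + B))
(-392 + ((-84 - 87) + 168))*Y(-11) = (-392 + ((-84 - 87) + 168))*(2*(-11)*(-13 - 11)) = (-392 + (-171 + 168))*(2*(-11)*(-24)) = (-392 - 3)*528 = -395*528 = -208560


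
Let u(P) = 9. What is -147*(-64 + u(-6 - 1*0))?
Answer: 8085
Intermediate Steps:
-147*(-64 + u(-6 - 1*0)) = -147*(-64 + 9) = -147*(-55) = 8085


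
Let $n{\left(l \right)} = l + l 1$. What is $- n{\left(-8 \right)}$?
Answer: $16$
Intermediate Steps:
$n{\left(l \right)} = 2 l$ ($n{\left(l \right)} = l + l = 2 l$)
$- n{\left(-8 \right)} = - 2 \left(-8\right) = \left(-1\right) \left(-16\right) = 16$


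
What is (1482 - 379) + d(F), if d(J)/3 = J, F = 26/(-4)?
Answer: 2167/2 ≈ 1083.5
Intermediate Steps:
F = -13/2 (F = 26*(-1/4) = -13/2 ≈ -6.5000)
d(J) = 3*J
(1482 - 379) + d(F) = (1482 - 379) + 3*(-13/2) = 1103 - 39/2 = 2167/2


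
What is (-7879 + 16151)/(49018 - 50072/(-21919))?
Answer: 90656984/537237807 ≈ 0.16875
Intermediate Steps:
(-7879 + 16151)/(49018 - 50072/(-21919)) = 8272/(49018 - 50072*(-1/21919)) = 8272/(49018 + 50072/21919) = 8272/(1074475614/21919) = 8272*(21919/1074475614) = 90656984/537237807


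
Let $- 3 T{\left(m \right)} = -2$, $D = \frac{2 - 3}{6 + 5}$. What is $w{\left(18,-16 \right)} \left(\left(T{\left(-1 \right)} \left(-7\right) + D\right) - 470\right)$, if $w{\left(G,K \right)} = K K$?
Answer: $- \frac{4010752}{33} \approx -1.2154 \cdot 10^{5}$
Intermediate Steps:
$D = - \frac{1}{11} \approx -0.090909$
$T{\left(m \right)} = \frac{2}{3}$ ($T{\left(m \right)} = \left(- \frac{1}{3}\right) \left(-2\right) = \frac{2}{3}$)
$w{\left(G,K \right)} = K^{2}$
$w{\left(18,-16 \right)} \left(\left(T{\left(-1 \right)} \left(-7\right) + D\right) - 470\right) = \left(-16\right)^{2} \left(\left(\frac{2}{3} \left(-7\right) - \frac{1}{11}\right) - 470\right) = 256 \left(\left(- \frac{14}{3} - \frac{1}{11}\right) - 470\right) = 256 \left(- \frac{157}{33} - 470\right) = 256 \left(- \frac{15667}{33}\right) = - \frac{4010752}{33}$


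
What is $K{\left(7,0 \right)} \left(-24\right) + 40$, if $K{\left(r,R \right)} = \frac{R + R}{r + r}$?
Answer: $40$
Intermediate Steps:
$K{\left(r,R \right)} = \frac{R}{r}$ ($K{\left(r,R \right)} = \frac{2 R}{2 r} = 2 R \frac{1}{2 r} = \frac{R}{r}$)
$K{\left(7,0 \right)} \left(-24\right) + 40 = \frac{0}{7} \left(-24\right) + 40 = 0 \cdot \frac{1}{7} \left(-24\right) + 40 = 0 \left(-24\right) + 40 = 0 + 40 = 40$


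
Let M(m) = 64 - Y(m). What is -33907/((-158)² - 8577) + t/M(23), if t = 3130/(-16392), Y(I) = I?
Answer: -11419618307/5506621932 ≈ -2.0738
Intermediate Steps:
t = -1565/8196 (t = 3130*(-1/16392) = -1565/8196 ≈ -0.19095)
M(m) = 64 - m
-33907/((-158)² - 8577) + t/M(23) = -33907/((-158)² - 8577) - 1565/(8196*(64 - 1*23)) = -33907/(24964 - 8577) - 1565/(8196*(64 - 23)) = -33907/16387 - 1565/8196/41 = -33907*1/16387 - 1565/8196*1/41 = -33907/16387 - 1565/336036 = -11419618307/5506621932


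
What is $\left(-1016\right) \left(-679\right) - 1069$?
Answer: $688795$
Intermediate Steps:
$\left(-1016\right) \left(-679\right) - 1069 = 689864 - 1069 = 688795$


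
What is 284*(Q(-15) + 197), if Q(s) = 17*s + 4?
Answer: -15336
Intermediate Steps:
Q(s) = 4 + 17*s
284*(Q(-15) + 197) = 284*((4 + 17*(-15)) + 197) = 284*((4 - 255) + 197) = 284*(-251 + 197) = 284*(-54) = -15336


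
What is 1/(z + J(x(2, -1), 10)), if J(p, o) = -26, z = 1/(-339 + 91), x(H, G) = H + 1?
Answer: -248/6449 ≈ -0.038456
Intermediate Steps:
x(H, G) = 1 + H
z = -1/248 (z = 1/(-248) = -1/248 ≈ -0.0040323)
1/(z + J(x(2, -1), 10)) = 1/(-1/248 - 26) = 1/(-6449/248) = -248/6449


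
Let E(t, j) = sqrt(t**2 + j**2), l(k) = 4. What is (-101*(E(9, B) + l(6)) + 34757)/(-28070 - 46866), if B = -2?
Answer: -34353/74936 + 101*sqrt(85)/74936 ≈ -0.44600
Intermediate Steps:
E(t, j) = sqrt(j**2 + t**2)
(-101*(E(9, B) + l(6)) + 34757)/(-28070 - 46866) = (-101*(sqrt((-2)**2 + 9**2) + 4) + 34757)/(-28070 - 46866) = (-101*(sqrt(4 + 81) + 4) + 34757)/(-74936) = (-101*(sqrt(85) + 4) + 34757)*(-1/74936) = (-101*(4 + sqrt(85)) + 34757)*(-1/74936) = ((-404 - 101*sqrt(85)) + 34757)*(-1/74936) = (34353 - 101*sqrt(85))*(-1/74936) = -34353/74936 + 101*sqrt(85)/74936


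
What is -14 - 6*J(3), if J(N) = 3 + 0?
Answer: -32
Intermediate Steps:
J(N) = 3
-14 - 6*J(3) = -14 - 6*3 = -14 - 18 = -32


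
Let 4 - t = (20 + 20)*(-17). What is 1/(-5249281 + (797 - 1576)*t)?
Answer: -1/5782117 ≈ -1.7295e-7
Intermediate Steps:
t = 684 (t = 4 - (20 + 20)*(-17) = 4 - 40*(-17) = 4 - 1*(-680) = 4 + 680 = 684)
1/(-5249281 + (797 - 1576)*t) = 1/(-5249281 + (797 - 1576)*684) = 1/(-5249281 - 779*684) = 1/(-5249281 - 532836) = 1/(-5782117) = -1/5782117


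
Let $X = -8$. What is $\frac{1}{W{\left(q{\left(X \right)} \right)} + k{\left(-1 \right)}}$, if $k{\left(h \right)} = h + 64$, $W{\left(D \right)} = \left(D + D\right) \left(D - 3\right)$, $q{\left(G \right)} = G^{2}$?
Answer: $\frac{1}{7871} \approx 0.00012705$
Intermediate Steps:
$W{\left(D \right)} = 2 D \left(-3 + D\right)$
$k{\left(h \right)} = 64 + h$
$\frac{1}{W{\left(q{\left(X \right)} \right)} + k{\left(-1 \right)}} = \frac{1}{2 \left(-8\right)^{2} \left(-3 + \left(-8\right)^{2}\right) + \left(64 - 1\right)} = \frac{1}{2 \cdot 64 \left(-3 + 64\right) + 63} = \frac{1}{2 \cdot 64 \cdot 61 + 63} = \frac{1}{7808 + 63} = \frac{1}{7871}$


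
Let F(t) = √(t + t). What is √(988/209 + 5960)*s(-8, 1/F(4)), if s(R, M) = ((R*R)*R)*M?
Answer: -256*√360866/11 ≈ -13980.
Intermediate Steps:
F(t) = √2*√t (F(t) = √(2*t) = √2*√t)
s(R, M) = M*R³ (s(R, M) = (R²*R)*M = R³*M = M*R³)
√(988/209 + 5960)*s(-8, 1/F(4)) = √(988/209 + 5960)*((-8)³/(√2*√4)) = √(988*(1/209) + 5960)*(-512/(√2*2)) = √(52/11 + 5960)*(-512/(2*√2)) = √(65612/11)*((√2/4)*(-512)) = (2*√180433/11)*(-128*√2) = -256*√360866/11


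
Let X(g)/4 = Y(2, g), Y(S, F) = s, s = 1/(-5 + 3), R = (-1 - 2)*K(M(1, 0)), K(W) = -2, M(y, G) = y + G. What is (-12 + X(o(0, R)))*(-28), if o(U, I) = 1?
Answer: 392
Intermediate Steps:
M(y, G) = G + y
R = 6 (R = (-1 - 2)*(-2) = -3*(-2) = 6)
s = -½ (s = 1/(-2) = -½ ≈ -0.50000)
Y(S, F) = -½
X(g) = -2 (X(g) = 4*(-½) = -2)
(-12 + X(o(0, R)))*(-28) = (-12 - 2)*(-28) = -14*(-28) = 392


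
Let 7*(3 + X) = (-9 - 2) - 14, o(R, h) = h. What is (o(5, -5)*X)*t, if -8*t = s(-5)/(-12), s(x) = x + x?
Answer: -575/168 ≈ -3.4226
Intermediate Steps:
s(x) = 2*x
X = -46/7 (X = -3 + ((-9 - 2) - 14)/7 = -3 + (-11 - 14)/7 = -3 + (1/7)*(-25) = -3 - 25/7 = -46/7 ≈ -6.5714)
t = -5/48 (t = -2*(-5)/(8*(-12)) = -(-5)*(-1)/(4*12) = -1/8*5/6 = -5/48 ≈ -0.10417)
(o(5, -5)*X)*t = -5*(-46/7)*(-5/48) = (230/7)*(-5/48) = -575/168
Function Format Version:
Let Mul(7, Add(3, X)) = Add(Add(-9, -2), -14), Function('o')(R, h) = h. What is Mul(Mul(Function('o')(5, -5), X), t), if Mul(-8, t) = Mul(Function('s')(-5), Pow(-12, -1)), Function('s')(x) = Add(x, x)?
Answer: Rational(-575, 168) ≈ -3.4226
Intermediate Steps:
Function('s')(x) = Mul(2, x)
X = Rational(-46, 7) (X = Add(-3, Mul(Rational(1, 7), Add(Add(-9, -2), -14))) = Add(-3, Mul(Rational(1, 7), Add(-11, -14))) = Add(-3, Mul(Rational(1, 7), -25)) = Add(-3, Rational(-25, 7)) = Rational(-46, 7) ≈ -6.5714)
t = Rational(-5, 48) (t = Mul(Rational(-1, 8), Mul(Mul(2, -5), Pow(-12, -1))) = Mul(Rational(-1, 8), Mul(-10, Rational(-1, 12))) = Mul(Rational(-1, 8), Rational(5, 6)) = Rational(-5, 48) ≈ -0.10417)
Mul(Mul(Function('o')(5, -5), X), t) = Mul(Mul(-5, Rational(-46, 7)), Rational(-5, 48)) = Mul(Rational(230, 7), Rational(-5, 48)) = Rational(-575, 168)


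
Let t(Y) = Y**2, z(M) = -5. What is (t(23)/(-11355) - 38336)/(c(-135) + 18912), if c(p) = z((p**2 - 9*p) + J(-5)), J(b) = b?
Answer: -435305809/214688985 ≈ -2.0276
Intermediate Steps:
c(p) = -5
(t(23)/(-11355) - 38336)/(c(-135) + 18912) = (23**2/(-11355) - 38336)/(-5 + 18912) = (529*(-1/11355) - 38336)/18907 = (-529/11355 - 38336)*(1/18907) = -435305809/11355*1/18907 = -435305809/214688985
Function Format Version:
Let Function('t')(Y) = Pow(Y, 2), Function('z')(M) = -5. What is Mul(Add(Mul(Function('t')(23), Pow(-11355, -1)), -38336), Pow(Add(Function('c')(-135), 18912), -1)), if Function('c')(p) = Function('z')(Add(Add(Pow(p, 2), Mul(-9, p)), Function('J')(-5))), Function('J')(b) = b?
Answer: Rational(-435305809, 214688985) ≈ -2.0276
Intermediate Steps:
Function('c')(p) = -5
Mul(Add(Mul(Function('t')(23), Pow(-11355, -1)), -38336), Pow(Add(Function('c')(-135), 18912), -1)) = Mul(Add(Mul(Pow(23, 2), Pow(-11355, -1)), -38336), Pow(Add(-5, 18912), -1)) = Mul(Add(Mul(529, Rational(-1, 11355)), -38336), Pow(18907, -1)) = Mul(Add(Rational(-529, 11355), -38336), Rational(1, 18907)) = Mul(Rational(-435305809, 11355), Rational(1, 18907)) = Rational(-435305809, 214688985)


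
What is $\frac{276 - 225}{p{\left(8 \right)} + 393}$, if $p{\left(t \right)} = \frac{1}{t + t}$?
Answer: $\frac{816}{6289} \approx 0.12975$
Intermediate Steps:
$p{\left(t \right)} = \frac{1}{2 t}$
$\frac{276 - 225}{p{\left(8 \right)} + 393} = \frac{276 - 225}{\frac{1}{2 \cdot 8} + 393} = \frac{51}{\frac{1}{2} \cdot \frac{1}{8} + 393} = \frac{51}{\frac{1}{16} + 393} = \frac{51}{\frac{6289}{16}} = 51 \cdot \frac{16}{6289} = \frac{816}{6289}$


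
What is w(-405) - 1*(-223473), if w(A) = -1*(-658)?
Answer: 224131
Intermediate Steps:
w(A) = 658
w(-405) - 1*(-223473) = 658 - 1*(-223473) = 658 + 223473 = 224131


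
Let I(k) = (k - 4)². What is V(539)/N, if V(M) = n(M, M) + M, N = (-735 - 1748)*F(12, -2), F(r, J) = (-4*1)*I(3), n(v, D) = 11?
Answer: 275/4966 ≈ 0.055377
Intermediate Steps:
I(k) = (-4 + k)²
F(r, J) = -4 (F(r, J) = (-4*1)*(-4 + 3)² = -4*(-1)² = -4*1 = -4)
N = 9932 (N = (-735 - 1748)*(-4) = -2483*(-4) = 9932)
V(M) = 11 + M
V(539)/N = (11 + 539)/9932 = 550*(1/9932) = 275/4966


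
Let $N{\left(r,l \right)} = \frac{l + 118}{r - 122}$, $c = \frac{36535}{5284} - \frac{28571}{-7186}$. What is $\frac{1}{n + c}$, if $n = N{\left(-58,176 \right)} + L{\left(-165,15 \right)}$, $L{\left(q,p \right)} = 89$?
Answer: $\frac{284781180}{27981704981} \approx 0.010177$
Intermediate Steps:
$c = \frac{206754837}{18985412}$ ($c = 36535 \cdot \frac{1}{5284} - - \frac{28571}{7186} = \frac{36535}{5284} + \frac{28571}{7186} = \frac{206754837}{18985412} \approx 10.89$)
$N{\left(r,l \right)} = \frac{118 + l}{-122 + r}$
$n = \frac{2621}{30}$ ($n = \frac{118 + 176}{-122 - 58} + 89 = \frac{1}{-180} \cdot 294 + 89 = \left(- \frac{1}{180}\right) 294 + 89 = - \frac{49}{30} + 89 = \frac{2621}{30} \approx 87.367$)
$\frac{1}{n + c} = \frac{1}{\frac{2621}{30} + \frac{206754837}{18985412}} = \frac{1}{\frac{27981704981}{284781180}} = \frac{284781180}{27981704981}$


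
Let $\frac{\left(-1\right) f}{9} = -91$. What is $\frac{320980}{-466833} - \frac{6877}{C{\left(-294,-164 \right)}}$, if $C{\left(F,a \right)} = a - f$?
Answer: $\frac{2894887201}{458896839} \approx 6.3084$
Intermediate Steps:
$f = 819$ ($f = \left(-9\right) \left(-91\right) = 819$)
$C{\left(F,a \right)} = -819 + a$ ($C{\left(F,a \right)} = a - 819 = -819 + a$)
$\frac{320980}{-466833} - \frac{6877}{C{\left(-294,-164 \right)}} = \frac{320980}{-466833} - \frac{6877}{-819 - 164} = 320980 \left(- \frac{1}{466833}\right) - \frac{6877}{-983} = - \frac{320980}{466833} - - \frac{6877}{983} = - \frac{320980}{466833} + \frac{6877}{983} = \frac{2894887201}{458896839}$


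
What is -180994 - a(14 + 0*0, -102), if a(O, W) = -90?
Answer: -180904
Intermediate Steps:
-180994 - a(14 + 0*0, -102) = -180994 - 1*(-90) = -180994 + 90 = -180904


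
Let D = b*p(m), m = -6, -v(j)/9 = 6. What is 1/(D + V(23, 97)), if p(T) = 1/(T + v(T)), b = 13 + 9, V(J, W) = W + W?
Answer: 30/5809 ≈ 0.0051644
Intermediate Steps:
V(J, W) = 2*W
v(j) = -54 (v(j) = -9*6 = -54)
b = 22
p(T) = 1/(-54 + T) (p(T) = 1/(T - 54) = 1/(-54 + T))
D = -11/30 (D = 22/(-54 - 6) = 22/(-60) = 22*(-1/60) = -11/30 ≈ -0.36667)
1/(D + V(23, 97)) = 1/(-11/30 + 2*97) = 1/(-11/30 + 194) = 1/(5809/30) = 30/5809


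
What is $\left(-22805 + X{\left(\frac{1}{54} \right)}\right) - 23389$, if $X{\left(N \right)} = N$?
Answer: $- \frac{2494475}{54} \approx -46194.0$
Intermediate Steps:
$\left(-22805 + X{\left(\frac{1}{54} \right)}\right) - 23389 = \left(-22805 + \frac{1}{54}\right) - 23389 = - \frac{1231469}{54} - 23389 = - \frac{2494475}{54}$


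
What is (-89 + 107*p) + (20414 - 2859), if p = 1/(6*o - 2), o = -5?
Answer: 558805/32 ≈ 17463.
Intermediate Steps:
p = -1/32 (p = 1/(6*(-5) - 2) = 1/(-30 - 2) = 1/(-32) = -1/32 ≈ -0.031250)
(-89 + 107*p) + (20414 - 2859) = (-89 + 107*(-1/32)) + (20414 - 2859) = (-89 - 107/32) + 17555 = -2955/32 + 17555 = 558805/32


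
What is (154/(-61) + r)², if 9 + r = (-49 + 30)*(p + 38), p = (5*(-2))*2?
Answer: 465049225/3721 ≈ 1.2498e+5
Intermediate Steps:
p = -20 (p = -10*2 = -20)
r = -351 (r = -9 + (-49 + 30)*(-20 + 38) = -9 - 19*18 = -9 - 342 = -351)
(154/(-61) + r)² = (154/(-61) - 351)² = (154*(-1/61) - 351)² = (-154/61 - 351)² = (-21565/61)² = 465049225/3721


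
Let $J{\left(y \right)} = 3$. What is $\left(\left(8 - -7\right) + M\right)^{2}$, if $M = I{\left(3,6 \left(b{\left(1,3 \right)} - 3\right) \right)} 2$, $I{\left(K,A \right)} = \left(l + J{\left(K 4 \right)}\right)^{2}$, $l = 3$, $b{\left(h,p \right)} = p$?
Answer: $7569$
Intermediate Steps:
$I{\left(K,A \right)} = 36$ ($I{\left(K,A \right)} = \left(3 + 3\right)^{2} = 6^{2} = 36$)
$M = 72$ ($M = 36 \cdot 2 = 72$)
$\left(\left(8 - -7\right) + M\right)^{2} = \left(\left(8 - -7\right) + 72\right)^{2} = \left(\left(8 + 7\right) + 72\right)^{2} = \left(15 + 72\right)^{2} = 87^{2} = 7569$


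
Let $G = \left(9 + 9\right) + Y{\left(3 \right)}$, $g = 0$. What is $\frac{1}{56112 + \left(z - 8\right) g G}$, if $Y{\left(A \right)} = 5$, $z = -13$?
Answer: $\frac{1}{56112} \approx 1.7821 \cdot 10^{-5}$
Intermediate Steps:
$G = 23$ ($G = \left(9 + 9\right) + 5 = 18 + 5 = 23$)
$\frac{1}{56112 + \left(z - 8\right) g G} = \frac{1}{56112 + \left(-13 - 8\right) 0 \cdot 23} = \frac{1}{56112 + \left(-21\right) 0 \cdot 23} = \frac{1}{56112 + 0 \cdot 23} = \frac{1}{56112 + 0} = \frac{1}{56112}$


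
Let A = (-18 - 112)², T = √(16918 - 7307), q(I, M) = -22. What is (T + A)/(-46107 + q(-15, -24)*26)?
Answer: -16900/46679 - √9611/46679 ≈ -0.36415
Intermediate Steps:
T = √9611 ≈ 98.036
A = 16900 (A = (-130)² = 16900)
(T + A)/(-46107 + q(-15, -24)*26) = (√9611 + 16900)/(-46107 - 22*26) = (16900 + √9611)/(-46107 - 572) = (16900 + √9611)/(-46679) = (16900 + √9611)*(-1/46679) = -16900/46679 - √9611/46679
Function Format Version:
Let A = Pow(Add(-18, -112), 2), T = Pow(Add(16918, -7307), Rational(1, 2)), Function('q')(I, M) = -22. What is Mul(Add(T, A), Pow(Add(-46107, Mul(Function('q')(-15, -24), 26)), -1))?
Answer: Add(Rational(-16900, 46679), Mul(Rational(-1, 46679), Pow(9611, Rational(1, 2)))) ≈ -0.36415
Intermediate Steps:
T = Pow(9611, Rational(1, 2)) ≈ 98.036
A = 16900 (A = Pow(-130, 2) = 16900)
Mul(Add(T, A), Pow(Add(-46107, Mul(Function('q')(-15, -24), 26)), -1)) = Mul(Add(Pow(9611, Rational(1, 2)), 16900), Pow(Add(-46107, Mul(-22, 26)), -1)) = Mul(Add(16900, Pow(9611, Rational(1, 2))), Pow(Add(-46107, -572), -1)) = Mul(Add(16900, Pow(9611, Rational(1, 2))), Pow(-46679, -1)) = Mul(Add(16900, Pow(9611, Rational(1, 2))), Rational(-1, 46679)) = Add(Rational(-16900, 46679), Mul(Rational(-1, 46679), Pow(9611, Rational(1, 2))))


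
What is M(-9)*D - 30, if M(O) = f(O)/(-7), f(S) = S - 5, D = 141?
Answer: 252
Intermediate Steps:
f(S) = -5 + S
M(O) = 5/7 - O/7 (M(O) = (-5 + O)/(-7) = (-5 + O)*(-1/7) = 5/7 - O/7)
M(-9)*D - 30 = (5/7 - 1/7*(-9))*141 - 30 = (5/7 + 9/7)*141 - 30 = 2*141 - 30 = 282 - 30 = 252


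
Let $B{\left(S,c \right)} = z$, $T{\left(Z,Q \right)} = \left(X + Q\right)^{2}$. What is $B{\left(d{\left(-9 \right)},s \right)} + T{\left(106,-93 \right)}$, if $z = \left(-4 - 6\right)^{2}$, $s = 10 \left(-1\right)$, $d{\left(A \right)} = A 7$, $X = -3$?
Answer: $9316$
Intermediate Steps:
$T{\left(Z,Q \right)} = \left(-3 + Q\right)^{2}$
$d{\left(A \right)} = 7 A$
$s = -10$
$z = 100$ ($z = \left(-10\right)^{2} = 100$)
$B{\left(S,c \right)} = 100$
$B{\left(d{\left(-9 \right)},s \right)} + T{\left(106,-93 \right)} = 100 + \left(-3 - 93\right)^{2} = 100 + \left(-96\right)^{2} = 100 + 9216 = 9316$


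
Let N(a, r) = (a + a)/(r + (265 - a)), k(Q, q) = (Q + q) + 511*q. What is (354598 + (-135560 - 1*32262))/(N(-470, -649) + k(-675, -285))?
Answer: -8031368/6304055 ≈ -1.2740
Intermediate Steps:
k(Q, q) = Q + 512*q
N(a, r) = 2*a/(265 + r - a) (N(a, r) = (2*a)/(265 + r - a) = 2*a/(265 + r - a))
(354598 + (-135560 - 1*32262))/(N(-470, -649) + k(-675, -285)) = (354598 + (-135560 - 1*32262))/(2*(-470)/(265 - 649 - 1*(-470)) + (-675 + 512*(-285))) = (354598 + (-135560 - 32262))/(2*(-470)/(265 - 649 + 470) + (-675 - 145920)) = (354598 - 167822)/(2*(-470)/86 - 146595) = 186776/(2*(-470)*(1/86) - 146595) = 186776/(-470/43 - 146595) = 186776/(-6304055/43) = 186776*(-43/6304055) = -8031368/6304055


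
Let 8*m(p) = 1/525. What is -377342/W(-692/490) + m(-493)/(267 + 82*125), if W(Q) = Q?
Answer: 2041796241303173/7641652200 ≈ 2.6719e+5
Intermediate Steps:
m(p) = 1/4200 (m(p) = (1/8)/525 = (1/8)*(1/525) = 1/4200)
-377342/W(-692/490) + m(-493)/(267 + 82*125) = -377342/((-692/490)) + 1/(4200*(267 + 82*125)) = -377342/((-692*1/490)) + 1/(4200*(267 + 10250)) = -377342/(-346/245) + (1/4200)/10517 = -377342*(-245/346) + (1/4200)*(1/10517) = 46224395/173 + 1/44171400 = 2041796241303173/7641652200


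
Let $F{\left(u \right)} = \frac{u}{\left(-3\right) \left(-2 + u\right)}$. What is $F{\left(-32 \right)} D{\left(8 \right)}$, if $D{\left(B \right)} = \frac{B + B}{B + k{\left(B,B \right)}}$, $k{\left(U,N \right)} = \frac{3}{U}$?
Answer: $- \frac{2048}{3417} \approx -0.59936$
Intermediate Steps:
$F{\left(u \right)} = \frac{u}{6 - 3 u}$
$D{\left(B \right)} = \frac{2 B}{B + \frac{3}{B}}$ ($D{\left(B \right)} = \frac{B + B}{B + \frac{3}{B}} = \frac{2 B}{B + \frac{3}{B}}$)
$F{\left(-32 \right)} D{\left(8 \right)} = \left(-1\right) \left(-32\right) \frac{1}{-6 + 3 \left(-32\right)} \frac{2 \cdot 8^{2}}{3 + 8^{2}} = \left(-1\right) \left(-32\right) \frac{1}{-6 - 96} \cdot 2 \cdot 64 \frac{1}{3 + 64} = \left(-1\right) \left(-32\right) \frac{1}{-102} \cdot 2 \cdot 64 \cdot \frac{1}{67} = \left(-1\right) \left(-32\right) \left(- \frac{1}{102}\right) 2 \cdot 64 \cdot \frac{1}{67} = \left(- \frac{16}{51}\right) \frac{128}{67} = - \frac{2048}{3417}$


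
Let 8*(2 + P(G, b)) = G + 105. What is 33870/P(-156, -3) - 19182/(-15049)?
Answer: -4076391846/1008283 ≈ -4042.9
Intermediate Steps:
P(G, b) = 89/8 + G/8 (P(G, b) = -2 + (G + 105)/8 = -2 + (105 + G)/8 = -2 + (105/8 + G/8) = 89/8 + G/8)
33870/P(-156, -3) - 19182/(-15049) = 33870/(89/8 + (⅛)*(-156)) - 19182/(-15049) = 33870/(89/8 - 39/2) - 19182*(-1/15049) = 33870/(-67/8) + 19182/15049 = 33870*(-8/67) + 19182/15049 = -270960/67 + 19182/15049 = -4076391846/1008283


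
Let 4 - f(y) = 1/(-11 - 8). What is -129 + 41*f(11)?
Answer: 706/19 ≈ 37.158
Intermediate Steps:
f(y) = 77/19 (f(y) = 4 - 1/(-11 - 8) = 4 - 1/(-19) = 4 - 1*(-1/19) = 4 + 1/19 = 77/19)
-129 + 41*f(11) = -129 + 41*(77/19) = -129 + 3157/19 = 706/19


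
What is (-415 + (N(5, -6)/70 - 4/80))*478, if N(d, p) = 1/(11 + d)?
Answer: -22220069/112 ≈ -1.9839e+5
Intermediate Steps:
(-415 + (N(5, -6)/70 - 4/80))*478 = (-415 + (1/((11 + 5)*70) - 4/80))*478 = (-415 + ((1/70)/16 - 4*1/80))*478 = (-415 + ((1/16)*(1/70) - 1/20))*478 = (-415 + (1/1120 - 1/20))*478 = (-415 - 11/224)*478 = -92971/224*478 = -22220069/112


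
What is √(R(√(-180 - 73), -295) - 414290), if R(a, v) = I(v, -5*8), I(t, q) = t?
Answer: 3*I*√46065 ≈ 643.88*I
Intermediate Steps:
R(a, v) = v
√(R(√(-180 - 73), -295) - 414290) = √(-295 - 414290) = √(-414585) = 3*I*√46065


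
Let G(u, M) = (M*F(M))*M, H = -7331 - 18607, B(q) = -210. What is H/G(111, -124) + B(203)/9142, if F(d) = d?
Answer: -5830923/622512736 ≈ -0.0093668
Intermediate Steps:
H = -25938
G(u, M) = M**3 (G(u, M) = (M*M)*M = M**2*M = M**3)
H/G(111, -124) + B(203)/9142 = -25938/((-124)**3) - 210/9142 = -25938/(-1906624) - 210*1/9142 = -25938*(-1/1906624) - 15/653 = 12969/953312 - 15/653 = -5830923/622512736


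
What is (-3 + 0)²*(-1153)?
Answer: -10377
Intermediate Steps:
(-3 + 0)²*(-1153) = (-3)²*(-1153) = 9*(-1153) = -10377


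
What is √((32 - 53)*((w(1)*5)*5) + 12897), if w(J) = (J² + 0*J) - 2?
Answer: √13422 ≈ 115.85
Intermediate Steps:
w(J) = -2 + J² (w(J) = (J² + 0) - 2 = J² - 2 = -2 + J²)
√((32 - 53)*((w(1)*5)*5) + 12897) = √((32 - 53)*(((-2 + 1²)*5)*5) + 12897) = √(-21*(-2 + 1)*5*5 + 12897) = √(-21*(-1*5)*5 + 12897) = √(-(-105)*5 + 12897) = √(-21*(-25) + 12897) = √(525 + 12897) = √13422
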